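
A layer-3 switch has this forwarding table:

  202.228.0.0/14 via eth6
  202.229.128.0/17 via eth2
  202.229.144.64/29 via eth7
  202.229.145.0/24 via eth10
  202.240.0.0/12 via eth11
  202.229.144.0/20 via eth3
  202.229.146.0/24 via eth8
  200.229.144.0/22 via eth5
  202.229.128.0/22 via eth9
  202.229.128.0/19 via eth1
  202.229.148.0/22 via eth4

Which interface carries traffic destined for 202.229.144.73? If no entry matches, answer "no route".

Routes whose prefix contains 202.229.144.73:
  202.228.0.0/14 (202.228.0.0 - 202.231.255.255) -> eth6
  202.229.128.0/17 (202.229.128.0 - 202.229.255.255) -> eth2
  202.229.128.0/19 (202.229.128.0 - 202.229.159.255) -> eth1
  202.229.144.0/20 (202.229.144.0 - 202.229.159.255) -> eth3
More-specific entries that do NOT match:
  202.229.144.64/29 (202.229.144.64 - 202.229.144.71) does not contain 202.229.144.73
  202.229.145.0/24 (202.229.145.0 - 202.229.145.255) does not contain 202.229.144.73
  202.229.146.0/24 (202.229.146.0 - 202.229.146.255) does not contain 202.229.144.73
  200.229.144.0/22 (200.229.144.0 - 200.229.147.255) does not contain 202.229.144.73
  202.229.128.0/22 (202.229.128.0 - 202.229.131.255) does not contain 202.229.144.73
  202.229.148.0/22 (202.229.148.0 - 202.229.151.255) does not contain 202.229.144.73
Longest matching prefix is /20 -> interface eth3.

eth3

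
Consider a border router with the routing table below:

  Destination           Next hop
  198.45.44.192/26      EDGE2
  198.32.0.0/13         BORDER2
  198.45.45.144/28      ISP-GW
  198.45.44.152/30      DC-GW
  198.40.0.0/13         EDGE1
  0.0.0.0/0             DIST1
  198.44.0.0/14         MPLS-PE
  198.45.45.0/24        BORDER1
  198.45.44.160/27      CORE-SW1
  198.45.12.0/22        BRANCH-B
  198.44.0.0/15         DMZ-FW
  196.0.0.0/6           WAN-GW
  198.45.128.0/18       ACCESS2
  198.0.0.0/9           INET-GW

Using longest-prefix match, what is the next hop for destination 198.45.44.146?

Routes whose prefix contains 198.45.44.146:
  0.0.0.0/0 (default, matches everything) -> DIST1
  196.0.0.0/6 (196.0.0.0 - 199.255.255.255) -> WAN-GW
  198.0.0.0/9 (198.0.0.0 - 198.127.255.255) -> INET-GW
  198.40.0.0/13 (198.40.0.0 - 198.47.255.255) -> EDGE1
  198.44.0.0/14 (198.44.0.0 - 198.47.255.255) -> MPLS-PE
  198.44.0.0/15 (198.44.0.0 - 198.45.255.255) -> DMZ-FW
More-specific entries that do NOT match:
  198.45.44.152/30 (198.45.44.152 - 198.45.44.155) does not contain 198.45.44.146
  198.45.45.144/28 (198.45.45.144 - 198.45.45.159) does not contain 198.45.44.146
  198.45.44.160/27 (198.45.44.160 - 198.45.44.191) does not contain 198.45.44.146
  198.45.44.192/26 (198.45.44.192 - 198.45.44.255) does not contain 198.45.44.146
  198.45.45.0/24 (198.45.45.0 - 198.45.45.255) does not contain 198.45.44.146
  198.45.12.0/22 (198.45.12.0 - 198.45.15.255) does not contain 198.45.44.146
  198.45.128.0/18 (198.45.128.0 - 198.45.191.255) does not contain 198.45.44.146
Longest matching prefix is /15 -> next hop DMZ-FW.

DMZ-FW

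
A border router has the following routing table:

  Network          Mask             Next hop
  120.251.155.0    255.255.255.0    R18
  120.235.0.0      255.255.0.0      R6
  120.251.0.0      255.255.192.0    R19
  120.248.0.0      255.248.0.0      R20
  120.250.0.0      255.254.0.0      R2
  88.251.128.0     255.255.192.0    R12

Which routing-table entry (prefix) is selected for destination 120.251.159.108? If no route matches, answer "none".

Entries matching 120.251.159.108:
  120.248.0.0/13 (120.248.0.0 - 120.255.255.255)
  120.250.0.0/15 (120.250.0.0 - 120.251.255.255)
Most specific is 120.250.0.0/15.

120.250.0.0/15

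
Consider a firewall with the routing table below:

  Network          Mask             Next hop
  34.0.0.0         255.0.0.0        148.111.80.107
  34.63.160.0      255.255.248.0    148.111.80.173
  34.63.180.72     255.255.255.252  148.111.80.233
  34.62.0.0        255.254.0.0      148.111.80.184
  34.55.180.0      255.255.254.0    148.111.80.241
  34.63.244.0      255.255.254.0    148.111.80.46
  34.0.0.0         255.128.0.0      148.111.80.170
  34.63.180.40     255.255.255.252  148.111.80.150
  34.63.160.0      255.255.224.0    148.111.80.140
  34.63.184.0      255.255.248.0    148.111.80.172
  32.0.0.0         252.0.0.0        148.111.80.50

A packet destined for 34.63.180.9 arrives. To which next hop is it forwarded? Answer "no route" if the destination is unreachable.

148.111.80.140

Routes whose prefix contains 34.63.180.9:
  32.0.0.0/6 (32.0.0.0 - 35.255.255.255) -> 148.111.80.50
  34.0.0.0/8 (34.0.0.0 - 34.255.255.255) -> 148.111.80.107
  34.0.0.0/9 (34.0.0.0 - 34.127.255.255) -> 148.111.80.170
  34.62.0.0/15 (34.62.0.0 - 34.63.255.255) -> 148.111.80.184
  34.63.160.0/19 (34.63.160.0 - 34.63.191.255) -> 148.111.80.140
More-specific entries that do NOT match:
  34.63.180.72/30 (34.63.180.72 - 34.63.180.75) does not contain 34.63.180.9
  34.63.180.40/30 (34.63.180.40 - 34.63.180.43) does not contain 34.63.180.9
  34.55.180.0/23 (34.55.180.0 - 34.55.181.255) does not contain 34.63.180.9
  34.63.244.0/23 (34.63.244.0 - 34.63.245.255) does not contain 34.63.180.9
  34.63.160.0/21 (34.63.160.0 - 34.63.167.255) does not contain 34.63.180.9
  34.63.184.0/21 (34.63.184.0 - 34.63.191.255) does not contain 34.63.180.9
Longest matching prefix is /19 -> next hop 148.111.80.140.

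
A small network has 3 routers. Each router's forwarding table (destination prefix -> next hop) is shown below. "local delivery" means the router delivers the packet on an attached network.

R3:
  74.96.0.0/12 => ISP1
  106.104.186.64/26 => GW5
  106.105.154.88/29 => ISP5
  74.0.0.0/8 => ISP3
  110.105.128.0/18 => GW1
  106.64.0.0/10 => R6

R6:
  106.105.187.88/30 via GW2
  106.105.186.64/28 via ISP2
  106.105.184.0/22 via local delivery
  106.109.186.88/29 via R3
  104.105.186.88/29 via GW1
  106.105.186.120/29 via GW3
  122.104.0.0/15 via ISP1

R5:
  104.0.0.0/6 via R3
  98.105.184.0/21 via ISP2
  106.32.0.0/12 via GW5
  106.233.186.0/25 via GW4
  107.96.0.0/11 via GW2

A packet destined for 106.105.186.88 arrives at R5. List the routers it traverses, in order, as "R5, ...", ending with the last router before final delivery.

At R5: longest match for 106.105.186.88 is 104.0.0.0/6 -> R3
At R3: longest match for 106.105.186.88 is 106.64.0.0/10 -> R6
At R6: longest match for 106.105.186.88 is 106.105.184.0/22 -> local delivery

R5, R3, R6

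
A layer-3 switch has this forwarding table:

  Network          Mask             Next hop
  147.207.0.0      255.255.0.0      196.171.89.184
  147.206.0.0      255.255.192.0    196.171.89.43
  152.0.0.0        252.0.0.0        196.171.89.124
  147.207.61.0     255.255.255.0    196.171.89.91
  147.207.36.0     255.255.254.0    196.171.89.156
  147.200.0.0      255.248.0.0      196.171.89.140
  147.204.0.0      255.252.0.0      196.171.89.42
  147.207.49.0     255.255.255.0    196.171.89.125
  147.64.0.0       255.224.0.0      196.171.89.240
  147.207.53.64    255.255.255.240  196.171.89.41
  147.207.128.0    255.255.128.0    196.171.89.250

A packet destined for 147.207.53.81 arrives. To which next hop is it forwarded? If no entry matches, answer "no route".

Routes whose prefix contains 147.207.53.81:
  147.200.0.0/13 (147.200.0.0 - 147.207.255.255) -> 196.171.89.140
  147.204.0.0/14 (147.204.0.0 - 147.207.255.255) -> 196.171.89.42
  147.207.0.0/16 (147.207.0.0 - 147.207.255.255) -> 196.171.89.184
More-specific entries that do NOT match:
  147.207.53.64/28 (147.207.53.64 - 147.207.53.79) does not contain 147.207.53.81
  147.207.61.0/24 (147.207.61.0 - 147.207.61.255) does not contain 147.207.53.81
  147.207.49.0/24 (147.207.49.0 - 147.207.49.255) does not contain 147.207.53.81
  147.207.36.0/23 (147.207.36.0 - 147.207.37.255) does not contain 147.207.53.81
  147.206.0.0/18 (147.206.0.0 - 147.206.63.255) does not contain 147.207.53.81
  147.207.128.0/17 (147.207.128.0 - 147.207.255.255) does not contain 147.207.53.81
Longest matching prefix is /16 -> next hop 196.171.89.184.

196.171.89.184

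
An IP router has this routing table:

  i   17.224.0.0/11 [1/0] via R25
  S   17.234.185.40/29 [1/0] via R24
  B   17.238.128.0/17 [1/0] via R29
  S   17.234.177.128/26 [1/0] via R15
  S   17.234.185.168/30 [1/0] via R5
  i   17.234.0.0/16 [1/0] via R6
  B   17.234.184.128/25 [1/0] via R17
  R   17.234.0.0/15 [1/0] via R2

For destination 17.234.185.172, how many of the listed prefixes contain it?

3

Prefixes containing 17.234.185.172:
  17.224.0.0/11 (17.224.0.0 - 17.255.255.255)
  17.234.0.0/15 (17.234.0.0 - 17.235.255.255)
  17.234.0.0/16 (17.234.0.0 - 17.234.255.255)
Total matching entries: 3.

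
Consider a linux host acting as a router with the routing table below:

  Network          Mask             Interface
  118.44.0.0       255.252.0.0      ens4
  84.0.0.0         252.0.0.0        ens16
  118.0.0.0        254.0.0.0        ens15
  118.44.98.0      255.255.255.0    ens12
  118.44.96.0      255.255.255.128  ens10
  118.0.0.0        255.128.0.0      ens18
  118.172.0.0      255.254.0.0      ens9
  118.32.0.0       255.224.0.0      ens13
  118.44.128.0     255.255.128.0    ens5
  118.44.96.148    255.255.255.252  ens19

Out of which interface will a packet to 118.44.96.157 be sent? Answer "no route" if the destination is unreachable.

ens4

Routes whose prefix contains 118.44.96.157:
  118.0.0.0/7 (118.0.0.0 - 119.255.255.255) -> ens15
  118.0.0.0/9 (118.0.0.0 - 118.127.255.255) -> ens18
  118.32.0.0/11 (118.32.0.0 - 118.63.255.255) -> ens13
  118.44.0.0/14 (118.44.0.0 - 118.47.255.255) -> ens4
More-specific entries that do NOT match:
  118.44.96.148/30 (118.44.96.148 - 118.44.96.151) does not contain 118.44.96.157
  118.44.96.0/25 (118.44.96.0 - 118.44.96.127) does not contain 118.44.96.157
  118.44.98.0/24 (118.44.98.0 - 118.44.98.255) does not contain 118.44.96.157
  118.44.128.0/17 (118.44.128.0 - 118.44.255.255) does not contain 118.44.96.157
  118.172.0.0/15 (118.172.0.0 - 118.173.255.255) does not contain 118.44.96.157
Longest matching prefix is /14 -> interface ens4.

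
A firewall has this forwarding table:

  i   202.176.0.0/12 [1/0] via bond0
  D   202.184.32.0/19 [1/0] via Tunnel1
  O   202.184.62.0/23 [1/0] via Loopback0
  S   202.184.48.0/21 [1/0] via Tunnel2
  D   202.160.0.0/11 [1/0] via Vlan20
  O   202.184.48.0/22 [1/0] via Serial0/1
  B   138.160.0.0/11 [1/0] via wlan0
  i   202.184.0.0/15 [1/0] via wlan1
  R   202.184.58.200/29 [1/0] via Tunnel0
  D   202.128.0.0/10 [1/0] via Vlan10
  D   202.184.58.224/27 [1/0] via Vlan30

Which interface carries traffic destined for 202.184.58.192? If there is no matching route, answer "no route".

Routes whose prefix contains 202.184.58.192:
  202.128.0.0/10 (202.128.0.0 - 202.191.255.255) -> Vlan10
  202.160.0.0/11 (202.160.0.0 - 202.191.255.255) -> Vlan20
  202.176.0.0/12 (202.176.0.0 - 202.191.255.255) -> bond0
  202.184.0.0/15 (202.184.0.0 - 202.185.255.255) -> wlan1
  202.184.32.0/19 (202.184.32.0 - 202.184.63.255) -> Tunnel1
More-specific entries that do NOT match:
  202.184.58.200/29 (202.184.58.200 - 202.184.58.207) does not contain 202.184.58.192
  202.184.58.224/27 (202.184.58.224 - 202.184.58.255) does not contain 202.184.58.192
  202.184.62.0/23 (202.184.62.0 - 202.184.63.255) does not contain 202.184.58.192
  202.184.48.0/22 (202.184.48.0 - 202.184.51.255) does not contain 202.184.58.192
  202.184.48.0/21 (202.184.48.0 - 202.184.55.255) does not contain 202.184.58.192
Longest matching prefix is /19 -> interface Tunnel1.

Tunnel1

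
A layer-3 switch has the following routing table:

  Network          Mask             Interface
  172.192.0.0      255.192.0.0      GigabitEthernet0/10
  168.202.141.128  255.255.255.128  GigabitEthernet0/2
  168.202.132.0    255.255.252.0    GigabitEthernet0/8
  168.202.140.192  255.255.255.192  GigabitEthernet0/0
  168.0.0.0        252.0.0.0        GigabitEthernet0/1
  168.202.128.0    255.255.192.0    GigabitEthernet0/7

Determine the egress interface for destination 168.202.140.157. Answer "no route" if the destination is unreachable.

Routes whose prefix contains 168.202.140.157:
  168.0.0.0/6 (168.0.0.0 - 171.255.255.255) -> GigabitEthernet0/1
  168.202.128.0/18 (168.202.128.0 - 168.202.191.255) -> GigabitEthernet0/7
More-specific entries that do NOT match:
  168.202.140.192/26 (168.202.140.192 - 168.202.140.255) does not contain 168.202.140.157
  168.202.141.128/25 (168.202.141.128 - 168.202.141.255) does not contain 168.202.140.157
  168.202.132.0/22 (168.202.132.0 - 168.202.135.255) does not contain 168.202.140.157
Longest matching prefix is /18 -> interface GigabitEthernet0/7.

GigabitEthernet0/7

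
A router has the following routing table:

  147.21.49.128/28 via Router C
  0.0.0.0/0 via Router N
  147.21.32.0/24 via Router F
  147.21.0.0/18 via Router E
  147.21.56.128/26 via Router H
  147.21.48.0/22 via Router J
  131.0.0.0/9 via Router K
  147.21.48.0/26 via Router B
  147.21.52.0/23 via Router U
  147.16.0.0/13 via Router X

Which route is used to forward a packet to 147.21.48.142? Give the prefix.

Entries matching 147.21.48.142:
  0.0.0.0/0 (default, matches everything)
  147.16.0.0/13 (147.16.0.0 - 147.23.255.255)
  147.21.0.0/18 (147.21.0.0 - 147.21.63.255)
  147.21.48.0/22 (147.21.48.0 - 147.21.51.255)
Most specific is 147.21.48.0/22.

147.21.48.0/22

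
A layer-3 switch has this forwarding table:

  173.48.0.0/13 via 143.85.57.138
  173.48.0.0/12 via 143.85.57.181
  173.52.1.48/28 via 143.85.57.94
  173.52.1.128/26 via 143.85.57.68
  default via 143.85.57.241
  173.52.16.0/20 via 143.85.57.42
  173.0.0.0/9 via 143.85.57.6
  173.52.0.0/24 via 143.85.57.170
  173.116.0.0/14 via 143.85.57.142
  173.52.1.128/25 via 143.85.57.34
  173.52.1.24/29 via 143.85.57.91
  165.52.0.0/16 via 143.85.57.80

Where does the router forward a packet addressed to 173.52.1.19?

143.85.57.138

Routes whose prefix contains 173.52.1.19:
  0.0.0.0/0 (default, matches everything) -> 143.85.57.241
  173.0.0.0/9 (173.0.0.0 - 173.127.255.255) -> 143.85.57.6
  173.48.0.0/12 (173.48.0.0 - 173.63.255.255) -> 143.85.57.181
  173.48.0.0/13 (173.48.0.0 - 173.55.255.255) -> 143.85.57.138
More-specific entries that do NOT match:
  173.52.1.24/29 (173.52.1.24 - 173.52.1.31) does not contain 173.52.1.19
  173.52.1.48/28 (173.52.1.48 - 173.52.1.63) does not contain 173.52.1.19
  173.52.1.128/26 (173.52.1.128 - 173.52.1.191) does not contain 173.52.1.19
  173.52.1.128/25 (173.52.1.128 - 173.52.1.255) does not contain 173.52.1.19
  173.52.0.0/24 (173.52.0.0 - 173.52.0.255) does not contain 173.52.1.19
  173.52.16.0/20 (173.52.16.0 - 173.52.31.255) does not contain 173.52.1.19
  165.52.0.0/16 (165.52.0.0 - 165.52.255.255) does not contain 173.52.1.19
  173.116.0.0/14 (173.116.0.0 - 173.119.255.255) does not contain 173.52.1.19
Longest matching prefix is /13 -> next hop 143.85.57.138.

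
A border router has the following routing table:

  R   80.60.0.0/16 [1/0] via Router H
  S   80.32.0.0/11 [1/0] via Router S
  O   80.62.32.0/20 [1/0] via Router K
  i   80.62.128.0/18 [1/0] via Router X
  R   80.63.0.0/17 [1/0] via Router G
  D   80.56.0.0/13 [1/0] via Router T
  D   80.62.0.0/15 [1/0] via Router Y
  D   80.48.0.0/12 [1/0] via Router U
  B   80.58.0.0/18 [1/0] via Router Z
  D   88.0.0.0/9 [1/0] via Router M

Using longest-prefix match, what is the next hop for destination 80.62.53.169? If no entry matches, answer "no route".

Router Y

Routes whose prefix contains 80.62.53.169:
  80.32.0.0/11 (80.32.0.0 - 80.63.255.255) -> Router S
  80.48.0.0/12 (80.48.0.0 - 80.63.255.255) -> Router U
  80.56.0.0/13 (80.56.0.0 - 80.63.255.255) -> Router T
  80.62.0.0/15 (80.62.0.0 - 80.63.255.255) -> Router Y
More-specific entries that do NOT match:
  80.62.32.0/20 (80.62.32.0 - 80.62.47.255) does not contain 80.62.53.169
  80.62.128.0/18 (80.62.128.0 - 80.62.191.255) does not contain 80.62.53.169
  80.58.0.0/18 (80.58.0.0 - 80.58.63.255) does not contain 80.62.53.169
  80.63.0.0/17 (80.63.0.0 - 80.63.127.255) does not contain 80.62.53.169
  80.60.0.0/16 (80.60.0.0 - 80.60.255.255) does not contain 80.62.53.169
Longest matching prefix is /15 -> next hop Router Y.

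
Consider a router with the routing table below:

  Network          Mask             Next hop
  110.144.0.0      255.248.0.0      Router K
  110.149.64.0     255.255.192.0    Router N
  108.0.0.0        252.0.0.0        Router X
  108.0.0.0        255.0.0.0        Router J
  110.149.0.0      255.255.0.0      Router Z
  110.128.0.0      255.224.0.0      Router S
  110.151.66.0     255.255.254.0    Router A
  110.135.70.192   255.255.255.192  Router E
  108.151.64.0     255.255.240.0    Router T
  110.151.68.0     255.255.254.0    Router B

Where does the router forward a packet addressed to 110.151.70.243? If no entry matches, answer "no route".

Router K

Routes whose prefix contains 110.151.70.243:
  108.0.0.0/6 (108.0.0.0 - 111.255.255.255) -> Router X
  110.128.0.0/11 (110.128.0.0 - 110.159.255.255) -> Router S
  110.144.0.0/13 (110.144.0.0 - 110.151.255.255) -> Router K
More-specific entries that do NOT match:
  110.135.70.192/26 (110.135.70.192 - 110.135.70.255) does not contain 110.151.70.243
  110.151.66.0/23 (110.151.66.0 - 110.151.67.255) does not contain 110.151.70.243
  110.151.68.0/23 (110.151.68.0 - 110.151.69.255) does not contain 110.151.70.243
  108.151.64.0/20 (108.151.64.0 - 108.151.79.255) does not contain 110.151.70.243
  110.149.64.0/18 (110.149.64.0 - 110.149.127.255) does not contain 110.151.70.243
  110.149.0.0/16 (110.149.0.0 - 110.149.255.255) does not contain 110.151.70.243
Longest matching prefix is /13 -> next hop Router K.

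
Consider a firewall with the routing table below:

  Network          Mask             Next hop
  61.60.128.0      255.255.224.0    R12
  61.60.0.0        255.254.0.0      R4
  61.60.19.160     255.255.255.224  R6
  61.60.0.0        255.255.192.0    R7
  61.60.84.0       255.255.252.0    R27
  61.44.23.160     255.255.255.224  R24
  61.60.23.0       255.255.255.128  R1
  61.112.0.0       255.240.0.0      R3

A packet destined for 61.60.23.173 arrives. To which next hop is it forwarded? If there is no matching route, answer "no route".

R7

Routes whose prefix contains 61.60.23.173:
  61.60.0.0/15 (61.60.0.0 - 61.61.255.255) -> R4
  61.60.0.0/18 (61.60.0.0 - 61.60.63.255) -> R7
More-specific entries that do NOT match:
  61.60.19.160/27 (61.60.19.160 - 61.60.19.191) does not contain 61.60.23.173
  61.44.23.160/27 (61.44.23.160 - 61.44.23.191) does not contain 61.60.23.173
  61.60.23.0/25 (61.60.23.0 - 61.60.23.127) does not contain 61.60.23.173
  61.60.84.0/22 (61.60.84.0 - 61.60.87.255) does not contain 61.60.23.173
  61.60.128.0/19 (61.60.128.0 - 61.60.159.255) does not contain 61.60.23.173
Longest matching prefix is /18 -> next hop R7.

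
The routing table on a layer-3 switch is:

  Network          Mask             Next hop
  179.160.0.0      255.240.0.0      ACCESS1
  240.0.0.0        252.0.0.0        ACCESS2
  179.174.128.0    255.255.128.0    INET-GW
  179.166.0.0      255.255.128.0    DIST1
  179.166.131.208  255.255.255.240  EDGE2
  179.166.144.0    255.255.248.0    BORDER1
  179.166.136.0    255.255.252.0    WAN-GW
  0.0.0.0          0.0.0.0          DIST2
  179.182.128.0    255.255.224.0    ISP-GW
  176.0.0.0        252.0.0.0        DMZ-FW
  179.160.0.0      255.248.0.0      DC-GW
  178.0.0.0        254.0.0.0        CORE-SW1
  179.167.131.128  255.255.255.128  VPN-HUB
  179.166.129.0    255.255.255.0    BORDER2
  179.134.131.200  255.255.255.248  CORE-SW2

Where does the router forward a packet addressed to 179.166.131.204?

DC-GW

Routes whose prefix contains 179.166.131.204:
  0.0.0.0/0 (default, matches everything) -> DIST2
  176.0.0.0/6 (176.0.0.0 - 179.255.255.255) -> DMZ-FW
  178.0.0.0/7 (178.0.0.0 - 179.255.255.255) -> CORE-SW1
  179.160.0.0/12 (179.160.0.0 - 179.175.255.255) -> ACCESS1
  179.160.0.0/13 (179.160.0.0 - 179.167.255.255) -> DC-GW
More-specific entries that do NOT match:
  179.134.131.200/29 (179.134.131.200 - 179.134.131.207) does not contain 179.166.131.204
  179.166.131.208/28 (179.166.131.208 - 179.166.131.223) does not contain 179.166.131.204
  179.167.131.128/25 (179.167.131.128 - 179.167.131.255) does not contain 179.166.131.204
  179.166.129.0/24 (179.166.129.0 - 179.166.129.255) does not contain 179.166.131.204
  179.166.136.0/22 (179.166.136.0 - 179.166.139.255) does not contain 179.166.131.204
  179.166.144.0/21 (179.166.144.0 - 179.166.151.255) does not contain 179.166.131.204
  179.182.128.0/19 (179.182.128.0 - 179.182.159.255) does not contain 179.166.131.204
  179.174.128.0/17 (179.174.128.0 - 179.174.255.255) does not contain 179.166.131.204
  179.166.0.0/17 (179.166.0.0 - 179.166.127.255) does not contain 179.166.131.204
Longest matching prefix is /13 -> next hop DC-GW.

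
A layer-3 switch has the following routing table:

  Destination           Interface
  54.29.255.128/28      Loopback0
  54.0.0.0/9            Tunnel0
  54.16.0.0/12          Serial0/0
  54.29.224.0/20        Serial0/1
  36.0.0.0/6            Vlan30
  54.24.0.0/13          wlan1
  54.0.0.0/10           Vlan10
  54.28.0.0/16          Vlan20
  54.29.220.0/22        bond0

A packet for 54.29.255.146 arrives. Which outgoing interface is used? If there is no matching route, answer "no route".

wlan1

Routes whose prefix contains 54.29.255.146:
  54.0.0.0/9 (54.0.0.0 - 54.127.255.255) -> Tunnel0
  54.0.0.0/10 (54.0.0.0 - 54.63.255.255) -> Vlan10
  54.16.0.0/12 (54.16.0.0 - 54.31.255.255) -> Serial0/0
  54.24.0.0/13 (54.24.0.0 - 54.31.255.255) -> wlan1
More-specific entries that do NOT match:
  54.29.255.128/28 (54.29.255.128 - 54.29.255.143) does not contain 54.29.255.146
  54.29.220.0/22 (54.29.220.0 - 54.29.223.255) does not contain 54.29.255.146
  54.29.224.0/20 (54.29.224.0 - 54.29.239.255) does not contain 54.29.255.146
  54.28.0.0/16 (54.28.0.0 - 54.28.255.255) does not contain 54.29.255.146
Longest matching prefix is /13 -> interface wlan1.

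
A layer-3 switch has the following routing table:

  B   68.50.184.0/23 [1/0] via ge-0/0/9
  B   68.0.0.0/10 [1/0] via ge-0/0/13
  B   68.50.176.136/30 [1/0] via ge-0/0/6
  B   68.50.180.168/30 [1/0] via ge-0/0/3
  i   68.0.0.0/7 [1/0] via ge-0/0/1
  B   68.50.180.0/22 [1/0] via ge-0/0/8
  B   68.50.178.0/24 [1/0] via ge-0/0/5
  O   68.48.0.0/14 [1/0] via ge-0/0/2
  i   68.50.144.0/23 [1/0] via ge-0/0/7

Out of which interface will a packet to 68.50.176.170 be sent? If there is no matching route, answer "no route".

Routes whose prefix contains 68.50.176.170:
  68.0.0.0/7 (68.0.0.0 - 69.255.255.255) -> ge-0/0/1
  68.0.0.0/10 (68.0.0.0 - 68.63.255.255) -> ge-0/0/13
  68.48.0.0/14 (68.48.0.0 - 68.51.255.255) -> ge-0/0/2
More-specific entries that do NOT match:
  68.50.176.136/30 (68.50.176.136 - 68.50.176.139) does not contain 68.50.176.170
  68.50.180.168/30 (68.50.180.168 - 68.50.180.171) does not contain 68.50.176.170
  68.50.178.0/24 (68.50.178.0 - 68.50.178.255) does not contain 68.50.176.170
  68.50.184.0/23 (68.50.184.0 - 68.50.185.255) does not contain 68.50.176.170
  68.50.144.0/23 (68.50.144.0 - 68.50.145.255) does not contain 68.50.176.170
  68.50.180.0/22 (68.50.180.0 - 68.50.183.255) does not contain 68.50.176.170
Longest matching prefix is /14 -> interface ge-0/0/2.

ge-0/0/2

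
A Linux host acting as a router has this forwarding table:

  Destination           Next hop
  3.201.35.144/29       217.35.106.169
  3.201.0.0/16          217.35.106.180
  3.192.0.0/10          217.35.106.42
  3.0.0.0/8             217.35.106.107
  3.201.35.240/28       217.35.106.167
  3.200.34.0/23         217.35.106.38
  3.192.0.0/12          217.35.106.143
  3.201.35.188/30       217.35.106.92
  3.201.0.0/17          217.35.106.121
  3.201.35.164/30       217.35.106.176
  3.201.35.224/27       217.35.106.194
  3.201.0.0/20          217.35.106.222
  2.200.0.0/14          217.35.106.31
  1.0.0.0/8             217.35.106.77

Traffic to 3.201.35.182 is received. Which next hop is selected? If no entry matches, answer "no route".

217.35.106.121

Routes whose prefix contains 3.201.35.182:
  3.0.0.0/8 (3.0.0.0 - 3.255.255.255) -> 217.35.106.107
  3.192.0.0/10 (3.192.0.0 - 3.255.255.255) -> 217.35.106.42
  3.192.0.0/12 (3.192.0.0 - 3.207.255.255) -> 217.35.106.143
  3.201.0.0/16 (3.201.0.0 - 3.201.255.255) -> 217.35.106.180
  3.201.0.0/17 (3.201.0.0 - 3.201.127.255) -> 217.35.106.121
More-specific entries that do NOT match:
  3.201.35.188/30 (3.201.35.188 - 3.201.35.191) does not contain 3.201.35.182
  3.201.35.164/30 (3.201.35.164 - 3.201.35.167) does not contain 3.201.35.182
  3.201.35.144/29 (3.201.35.144 - 3.201.35.151) does not contain 3.201.35.182
  3.201.35.240/28 (3.201.35.240 - 3.201.35.255) does not contain 3.201.35.182
  3.201.35.224/27 (3.201.35.224 - 3.201.35.255) does not contain 3.201.35.182
  3.200.34.0/23 (3.200.34.0 - 3.200.35.255) does not contain 3.201.35.182
  3.201.0.0/20 (3.201.0.0 - 3.201.15.255) does not contain 3.201.35.182
Longest matching prefix is /17 -> next hop 217.35.106.121.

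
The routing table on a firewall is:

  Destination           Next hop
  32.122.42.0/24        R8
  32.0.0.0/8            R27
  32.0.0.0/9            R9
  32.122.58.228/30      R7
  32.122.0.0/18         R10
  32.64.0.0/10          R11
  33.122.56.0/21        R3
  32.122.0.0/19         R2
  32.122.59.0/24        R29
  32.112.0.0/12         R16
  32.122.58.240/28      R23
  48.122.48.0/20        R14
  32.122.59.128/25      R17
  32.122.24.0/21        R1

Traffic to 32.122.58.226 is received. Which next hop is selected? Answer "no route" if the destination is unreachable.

Routes whose prefix contains 32.122.58.226:
  32.0.0.0/8 (32.0.0.0 - 32.255.255.255) -> R27
  32.0.0.0/9 (32.0.0.0 - 32.127.255.255) -> R9
  32.64.0.0/10 (32.64.0.0 - 32.127.255.255) -> R11
  32.112.0.0/12 (32.112.0.0 - 32.127.255.255) -> R16
  32.122.0.0/18 (32.122.0.0 - 32.122.63.255) -> R10
More-specific entries that do NOT match:
  32.122.58.228/30 (32.122.58.228 - 32.122.58.231) does not contain 32.122.58.226
  32.122.58.240/28 (32.122.58.240 - 32.122.58.255) does not contain 32.122.58.226
  32.122.59.128/25 (32.122.59.128 - 32.122.59.255) does not contain 32.122.58.226
  32.122.42.0/24 (32.122.42.0 - 32.122.42.255) does not contain 32.122.58.226
  32.122.59.0/24 (32.122.59.0 - 32.122.59.255) does not contain 32.122.58.226
  33.122.56.0/21 (33.122.56.0 - 33.122.63.255) does not contain 32.122.58.226
  32.122.24.0/21 (32.122.24.0 - 32.122.31.255) does not contain 32.122.58.226
  48.122.48.0/20 (48.122.48.0 - 48.122.63.255) does not contain 32.122.58.226
  32.122.0.0/19 (32.122.0.0 - 32.122.31.255) does not contain 32.122.58.226
Longest matching prefix is /18 -> next hop R10.

R10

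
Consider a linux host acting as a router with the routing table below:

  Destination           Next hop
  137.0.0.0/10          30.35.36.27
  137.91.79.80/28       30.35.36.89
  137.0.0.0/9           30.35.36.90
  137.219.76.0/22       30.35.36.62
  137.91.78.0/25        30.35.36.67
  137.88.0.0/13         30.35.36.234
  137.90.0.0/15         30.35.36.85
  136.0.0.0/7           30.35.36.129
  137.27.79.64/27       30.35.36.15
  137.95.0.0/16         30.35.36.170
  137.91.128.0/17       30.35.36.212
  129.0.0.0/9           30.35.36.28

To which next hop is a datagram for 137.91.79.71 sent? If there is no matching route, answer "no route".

30.35.36.85

Routes whose prefix contains 137.91.79.71:
  136.0.0.0/7 (136.0.0.0 - 137.255.255.255) -> 30.35.36.129
  137.0.0.0/9 (137.0.0.0 - 137.127.255.255) -> 30.35.36.90
  137.88.0.0/13 (137.88.0.0 - 137.95.255.255) -> 30.35.36.234
  137.90.0.0/15 (137.90.0.0 - 137.91.255.255) -> 30.35.36.85
More-specific entries that do NOT match:
  137.91.79.80/28 (137.91.79.80 - 137.91.79.95) does not contain 137.91.79.71
  137.27.79.64/27 (137.27.79.64 - 137.27.79.95) does not contain 137.91.79.71
  137.91.78.0/25 (137.91.78.0 - 137.91.78.127) does not contain 137.91.79.71
  137.219.76.0/22 (137.219.76.0 - 137.219.79.255) does not contain 137.91.79.71
  137.91.128.0/17 (137.91.128.0 - 137.91.255.255) does not contain 137.91.79.71
  137.95.0.0/16 (137.95.0.0 - 137.95.255.255) does not contain 137.91.79.71
Longest matching prefix is /15 -> next hop 30.35.36.85.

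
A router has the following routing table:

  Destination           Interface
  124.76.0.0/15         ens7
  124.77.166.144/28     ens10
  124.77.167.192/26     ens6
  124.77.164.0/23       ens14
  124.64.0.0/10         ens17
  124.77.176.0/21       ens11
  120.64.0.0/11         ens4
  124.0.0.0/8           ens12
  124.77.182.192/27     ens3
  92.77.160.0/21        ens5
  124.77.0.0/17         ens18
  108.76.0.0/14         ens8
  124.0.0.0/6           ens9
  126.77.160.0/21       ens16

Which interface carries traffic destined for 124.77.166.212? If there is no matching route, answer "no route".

Routes whose prefix contains 124.77.166.212:
  124.0.0.0/6 (124.0.0.0 - 127.255.255.255) -> ens9
  124.0.0.0/8 (124.0.0.0 - 124.255.255.255) -> ens12
  124.64.0.0/10 (124.64.0.0 - 124.127.255.255) -> ens17
  124.76.0.0/15 (124.76.0.0 - 124.77.255.255) -> ens7
More-specific entries that do NOT match:
  124.77.166.144/28 (124.77.166.144 - 124.77.166.159) does not contain 124.77.166.212
  124.77.182.192/27 (124.77.182.192 - 124.77.182.223) does not contain 124.77.166.212
  124.77.167.192/26 (124.77.167.192 - 124.77.167.255) does not contain 124.77.166.212
  124.77.164.0/23 (124.77.164.0 - 124.77.165.255) does not contain 124.77.166.212
  124.77.176.0/21 (124.77.176.0 - 124.77.183.255) does not contain 124.77.166.212
  92.77.160.0/21 (92.77.160.0 - 92.77.167.255) does not contain 124.77.166.212
  126.77.160.0/21 (126.77.160.0 - 126.77.167.255) does not contain 124.77.166.212
  124.77.0.0/17 (124.77.0.0 - 124.77.127.255) does not contain 124.77.166.212
Longest matching prefix is /15 -> interface ens7.

ens7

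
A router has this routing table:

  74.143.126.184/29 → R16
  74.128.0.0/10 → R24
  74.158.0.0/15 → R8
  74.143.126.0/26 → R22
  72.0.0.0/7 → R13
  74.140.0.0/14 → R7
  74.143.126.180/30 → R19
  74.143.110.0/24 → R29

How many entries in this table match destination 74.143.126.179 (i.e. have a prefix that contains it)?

Prefixes containing 74.143.126.179:
  74.128.0.0/10 (74.128.0.0 - 74.191.255.255)
  74.140.0.0/14 (74.140.0.0 - 74.143.255.255)
Total matching entries: 2.

2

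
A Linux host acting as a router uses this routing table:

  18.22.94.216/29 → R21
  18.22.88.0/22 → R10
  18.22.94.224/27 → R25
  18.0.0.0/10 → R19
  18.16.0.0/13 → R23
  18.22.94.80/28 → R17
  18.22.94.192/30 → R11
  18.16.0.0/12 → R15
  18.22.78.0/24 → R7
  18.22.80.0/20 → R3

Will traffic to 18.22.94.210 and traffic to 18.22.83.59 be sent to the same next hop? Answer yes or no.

yes

18.22.94.210: longest match 18.22.80.0/20 -> R3
18.22.83.59: longest match 18.22.80.0/20 -> R3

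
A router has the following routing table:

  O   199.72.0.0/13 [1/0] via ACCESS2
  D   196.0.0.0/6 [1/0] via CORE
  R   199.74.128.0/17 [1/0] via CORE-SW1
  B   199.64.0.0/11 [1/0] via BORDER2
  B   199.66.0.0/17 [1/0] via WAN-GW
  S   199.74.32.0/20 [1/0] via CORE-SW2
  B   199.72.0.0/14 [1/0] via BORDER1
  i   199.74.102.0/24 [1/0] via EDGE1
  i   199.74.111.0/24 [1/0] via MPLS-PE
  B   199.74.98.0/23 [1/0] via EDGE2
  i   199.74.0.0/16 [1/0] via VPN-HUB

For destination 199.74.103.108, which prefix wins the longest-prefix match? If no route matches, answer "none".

Entries matching 199.74.103.108:
  196.0.0.0/6 (196.0.0.0 - 199.255.255.255)
  199.64.0.0/11 (199.64.0.0 - 199.95.255.255)
  199.72.0.0/13 (199.72.0.0 - 199.79.255.255)
  199.72.0.0/14 (199.72.0.0 - 199.75.255.255)
  199.74.0.0/16 (199.74.0.0 - 199.74.255.255)
Most specific is 199.74.0.0/16.

199.74.0.0/16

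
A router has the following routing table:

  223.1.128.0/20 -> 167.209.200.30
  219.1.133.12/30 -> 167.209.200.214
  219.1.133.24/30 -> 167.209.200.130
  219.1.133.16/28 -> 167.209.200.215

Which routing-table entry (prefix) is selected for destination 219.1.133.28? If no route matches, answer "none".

Entries matching 219.1.133.28:
  219.1.133.16/28 (219.1.133.16 - 219.1.133.31)
Most specific is 219.1.133.16/28.

219.1.133.16/28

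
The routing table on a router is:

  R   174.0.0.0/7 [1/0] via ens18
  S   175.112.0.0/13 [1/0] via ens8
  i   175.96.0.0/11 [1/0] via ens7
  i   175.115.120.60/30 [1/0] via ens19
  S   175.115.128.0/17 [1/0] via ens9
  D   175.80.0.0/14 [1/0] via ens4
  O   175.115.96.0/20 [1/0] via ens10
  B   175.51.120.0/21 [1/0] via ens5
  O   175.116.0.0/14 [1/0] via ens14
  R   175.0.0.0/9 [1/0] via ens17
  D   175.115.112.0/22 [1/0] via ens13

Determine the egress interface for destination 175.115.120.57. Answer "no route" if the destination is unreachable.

ens8

Routes whose prefix contains 175.115.120.57:
  174.0.0.0/7 (174.0.0.0 - 175.255.255.255) -> ens18
  175.0.0.0/9 (175.0.0.0 - 175.127.255.255) -> ens17
  175.96.0.0/11 (175.96.0.0 - 175.127.255.255) -> ens7
  175.112.0.0/13 (175.112.0.0 - 175.119.255.255) -> ens8
More-specific entries that do NOT match:
  175.115.120.60/30 (175.115.120.60 - 175.115.120.63) does not contain 175.115.120.57
  175.115.112.0/22 (175.115.112.0 - 175.115.115.255) does not contain 175.115.120.57
  175.51.120.0/21 (175.51.120.0 - 175.51.127.255) does not contain 175.115.120.57
  175.115.96.0/20 (175.115.96.0 - 175.115.111.255) does not contain 175.115.120.57
  175.115.128.0/17 (175.115.128.0 - 175.115.255.255) does not contain 175.115.120.57
  175.80.0.0/14 (175.80.0.0 - 175.83.255.255) does not contain 175.115.120.57
  175.116.0.0/14 (175.116.0.0 - 175.119.255.255) does not contain 175.115.120.57
Longest matching prefix is /13 -> interface ens8.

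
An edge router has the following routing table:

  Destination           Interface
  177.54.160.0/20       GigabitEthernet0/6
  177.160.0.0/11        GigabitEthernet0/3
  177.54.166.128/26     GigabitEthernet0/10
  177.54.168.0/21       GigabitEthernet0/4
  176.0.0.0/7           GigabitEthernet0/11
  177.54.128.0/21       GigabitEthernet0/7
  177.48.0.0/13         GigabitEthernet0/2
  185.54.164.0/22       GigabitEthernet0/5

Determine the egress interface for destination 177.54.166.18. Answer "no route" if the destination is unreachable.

Routes whose prefix contains 177.54.166.18:
  176.0.0.0/7 (176.0.0.0 - 177.255.255.255) -> GigabitEthernet0/11
  177.48.0.0/13 (177.48.0.0 - 177.55.255.255) -> GigabitEthernet0/2
  177.54.160.0/20 (177.54.160.0 - 177.54.175.255) -> GigabitEthernet0/6
More-specific entries that do NOT match:
  177.54.166.128/26 (177.54.166.128 - 177.54.166.191) does not contain 177.54.166.18
  185.54.164.0/22 (185.54.164.0 - 185.54.167.255) does not contain 177.54.166.18
  177.54.168.0/21 (177.54.168.0 - 177.54.175.255) does not contain 177.54.166.18
  177.54.128.0/21 (177.54.128.0 - 177.54.135.255) does not contain 177.54.166.18
Longest matching prefix is /20 -> interface GigabitEthernet0/6.

GigabitEthernet0/6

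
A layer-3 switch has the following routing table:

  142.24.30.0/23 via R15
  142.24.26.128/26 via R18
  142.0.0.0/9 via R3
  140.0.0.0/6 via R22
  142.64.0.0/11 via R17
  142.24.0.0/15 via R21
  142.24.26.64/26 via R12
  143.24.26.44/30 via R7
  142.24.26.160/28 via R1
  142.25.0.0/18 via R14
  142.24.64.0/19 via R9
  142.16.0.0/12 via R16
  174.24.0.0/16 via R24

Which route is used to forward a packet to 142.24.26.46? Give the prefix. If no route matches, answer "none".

Entries matching 142.24.26.46:
  140.0.0.0/6 (140.0.0.0 - 143.255.255.255)
  142.0.0.0/9 (142.0.0.0 - 142.127.255.255)
  142.16.0.0/12 (142.16.0.0 - 142.31.255.255)
  142.24.0.0/15 (142.24.0.0 - 142.25.255.255)
Most specific is 142.24.0.0/15.

142.24.0.0/15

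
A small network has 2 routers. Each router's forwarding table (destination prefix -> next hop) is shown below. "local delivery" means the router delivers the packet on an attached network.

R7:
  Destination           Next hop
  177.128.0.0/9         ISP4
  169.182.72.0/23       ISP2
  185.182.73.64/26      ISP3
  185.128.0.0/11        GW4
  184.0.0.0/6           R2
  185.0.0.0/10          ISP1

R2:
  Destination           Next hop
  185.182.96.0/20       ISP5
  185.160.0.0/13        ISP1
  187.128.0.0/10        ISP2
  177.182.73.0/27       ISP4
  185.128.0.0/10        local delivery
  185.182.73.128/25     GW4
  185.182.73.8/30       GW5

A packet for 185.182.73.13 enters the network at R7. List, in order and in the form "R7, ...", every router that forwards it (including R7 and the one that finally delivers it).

R7, R2

At R7: longest match for 185.182.73.13 is 184.0.0.0/6 -> R2
At R2: longest match for 185.182.73.13 is 185.128.0.0/10 -> local delivery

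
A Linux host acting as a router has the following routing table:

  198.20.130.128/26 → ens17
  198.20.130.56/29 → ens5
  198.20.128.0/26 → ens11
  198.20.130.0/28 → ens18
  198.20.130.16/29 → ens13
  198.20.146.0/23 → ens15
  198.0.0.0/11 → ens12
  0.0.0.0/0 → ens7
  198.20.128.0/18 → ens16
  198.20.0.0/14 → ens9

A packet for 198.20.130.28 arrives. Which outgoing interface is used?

ens16

Routes whose prefix contains 198.20.130.28:
  0.0.0.0/0 (default, matches everything) -> ens7
  198.0.0.0/11 (198.0.0.0 - 198.31.255.255) -> ens12
  198.20.0.0/14 (198.20.0.0 - 198.23.255.255) -> ens9
  198.20.128.0/18 (198.20.128.0 - 198.20.191.255) -> ens16
More-specific entries that do NOT match:
  198.20.130.56/29 (198.20.130.56 - 198.20.130.63) does not contain 198.20.130.28
  198.20.130.16/29 (198.20.130.16 - 198.20.130.23) does not contain 198.20.130.28
  198.20.130.0/28 (198.20.130.0 - 198.20.130.15) does not contain 198.20.130.28
  198.20.130.128/26 (198.20.130.128 - 198.20.130.191) does not contain 198.20.130.28
  198.20.128.0/26 (198.20.128.0 - 198.20.128.63) does not contain 198.20.130.28
  198.20.146.0/23 (198.20.146.0 - 198.20.147.255) does not contain 198.20.130.28
Longest matching prefix is /18 -> interface ens16.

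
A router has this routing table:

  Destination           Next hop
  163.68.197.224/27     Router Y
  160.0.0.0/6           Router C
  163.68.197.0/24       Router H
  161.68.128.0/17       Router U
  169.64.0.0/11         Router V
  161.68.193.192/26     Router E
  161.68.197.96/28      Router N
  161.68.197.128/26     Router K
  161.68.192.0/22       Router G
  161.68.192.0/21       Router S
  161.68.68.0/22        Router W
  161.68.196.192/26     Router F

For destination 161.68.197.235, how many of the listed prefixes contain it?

3

Prefixes containing 161.68.197.235:
  160.0.0.0/6 (160.0.0.0 - 163.255.255.255)
  161.68.128.0/17 (161.68.128.0 - 161.68.255.255)
  161.68.192.0/21 (161.68.192.0 - 161.68.199.255)
Total matching entries: 3.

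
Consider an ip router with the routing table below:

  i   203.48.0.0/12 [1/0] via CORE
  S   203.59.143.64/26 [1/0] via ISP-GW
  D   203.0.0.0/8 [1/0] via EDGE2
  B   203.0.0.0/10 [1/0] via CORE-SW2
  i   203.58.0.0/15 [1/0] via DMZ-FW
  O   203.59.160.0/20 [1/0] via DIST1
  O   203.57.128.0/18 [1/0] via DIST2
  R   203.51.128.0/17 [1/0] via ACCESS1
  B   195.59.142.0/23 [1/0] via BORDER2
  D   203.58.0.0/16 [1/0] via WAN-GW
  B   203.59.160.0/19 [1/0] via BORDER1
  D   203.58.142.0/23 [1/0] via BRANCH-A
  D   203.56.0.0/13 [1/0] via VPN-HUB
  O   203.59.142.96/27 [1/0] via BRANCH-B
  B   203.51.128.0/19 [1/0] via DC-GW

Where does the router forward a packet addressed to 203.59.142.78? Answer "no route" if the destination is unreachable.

Routes whose prefix contains 203.59.142.78:
  203.0.0.0/8 (203.0.0.0 - 203.255.255.255) -> EDGE2
  203.0.0.0/10 (203.0.0.0 - 203.63.255.255) -> CORE-SW2
  203.48.0.0/12 (203.48.0.0 - 203.63.255.255) -> CORE
  203.56.0.0/13 (203.56.0.0 - 203.63.255.255) -> VPN-HUB
  203.58.0.0/15 (203.58.0.0 - 203.59.255.255) -> DMZ-FW
More-specific entries that do NOT match:
  203.59.142.96/27 (203.59.142.96 - 203.59.142.127) does not contain 203.59.142.78
  203.59.143.64/26 (203.59.143.64 - 203.59.143.127) does not contain 203.59.142.78
  195.59.142.0/23 (195.59.142.0 - 195.59.143.255) does not contain 203.59.142.78
  203.58.142.0/23 (203.58.142.0 - 203.58.143.255) does not contain 203.59.142.78
  203.59.160.0/20 (203.59.160.0 - 203.59.175.255) does not contain 203.59.142.78
  203.59.160.0/19 (203.59.160.0 - 203.59.191.255) does not contain 203.59.142.78
  203.51.128.0/19 (203.51.128.0 - 203.51.159.255) does not contain 203.59.142.78
  203.57.128.0/18 (203.57.128.0 - 203.57.191.255) does not contain 203.59.142.78
  203.51.128.0/17 (203.51.128.0 - 203.51.255.255) does not contain 203.59.142.78
  203.58.0.0/16 (203.58.0.0 - 203.58.255.255) does not contain 203.59.142.78
Longest matching prefix is /15 -> next hop DMZ-FW.

DMZ-FW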